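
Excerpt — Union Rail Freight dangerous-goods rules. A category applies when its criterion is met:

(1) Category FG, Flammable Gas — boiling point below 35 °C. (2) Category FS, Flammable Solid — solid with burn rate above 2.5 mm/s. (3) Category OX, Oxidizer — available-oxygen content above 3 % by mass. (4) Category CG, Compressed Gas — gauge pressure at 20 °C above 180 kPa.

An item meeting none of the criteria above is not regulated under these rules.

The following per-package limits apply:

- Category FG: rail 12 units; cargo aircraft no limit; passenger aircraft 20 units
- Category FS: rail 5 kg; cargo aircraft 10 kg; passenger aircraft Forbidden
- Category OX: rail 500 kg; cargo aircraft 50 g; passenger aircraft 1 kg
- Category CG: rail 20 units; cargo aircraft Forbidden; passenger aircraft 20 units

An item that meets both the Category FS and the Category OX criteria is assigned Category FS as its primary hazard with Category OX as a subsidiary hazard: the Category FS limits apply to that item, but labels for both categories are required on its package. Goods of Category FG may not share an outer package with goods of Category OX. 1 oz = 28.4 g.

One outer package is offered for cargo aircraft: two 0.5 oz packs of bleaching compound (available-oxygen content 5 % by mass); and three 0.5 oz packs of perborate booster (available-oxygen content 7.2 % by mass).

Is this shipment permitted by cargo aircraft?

No

With available-oxygen content 5 % by mass (> 3 % by mass), the bleaching compound falls in Category OX.
With available-oxygen content 7.2 % by mass (> 3 % by mass), the perborate booster falls in Category OX.
Category OX net quantity: (two 0.5 oz packs = 28.4 g) + (three 0.5 oz packs = 42.6 g) = 71 g.
71 g exceeds the cargo aircraft limit of 50 g for Category OX.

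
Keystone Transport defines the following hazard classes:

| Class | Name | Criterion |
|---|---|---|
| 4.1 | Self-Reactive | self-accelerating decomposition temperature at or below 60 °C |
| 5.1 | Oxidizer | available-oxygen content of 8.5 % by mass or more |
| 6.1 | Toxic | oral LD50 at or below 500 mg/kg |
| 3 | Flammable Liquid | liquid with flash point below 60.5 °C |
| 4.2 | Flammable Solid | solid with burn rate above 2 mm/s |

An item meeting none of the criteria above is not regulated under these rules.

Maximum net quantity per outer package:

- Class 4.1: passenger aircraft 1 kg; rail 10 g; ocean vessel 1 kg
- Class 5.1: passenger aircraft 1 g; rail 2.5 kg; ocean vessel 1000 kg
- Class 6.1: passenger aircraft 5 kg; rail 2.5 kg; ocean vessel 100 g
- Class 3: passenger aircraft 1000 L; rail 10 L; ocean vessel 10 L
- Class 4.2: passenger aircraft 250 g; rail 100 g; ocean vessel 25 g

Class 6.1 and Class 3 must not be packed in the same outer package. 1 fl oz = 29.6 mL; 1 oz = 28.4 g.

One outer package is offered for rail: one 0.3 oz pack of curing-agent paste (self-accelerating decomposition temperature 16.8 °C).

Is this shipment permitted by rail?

Yes

Self-accelerating decomposition temperature 16.8 °C meets the Class 4.1 criterion (Self-Reactive), so the curing-agent paste is Class 4.1.
Class 4.1 quantity: one 0.3 oz pack = 8.52 g.
8.52 g ≤ 10 g (rail limit, Class 4.1) — within limit.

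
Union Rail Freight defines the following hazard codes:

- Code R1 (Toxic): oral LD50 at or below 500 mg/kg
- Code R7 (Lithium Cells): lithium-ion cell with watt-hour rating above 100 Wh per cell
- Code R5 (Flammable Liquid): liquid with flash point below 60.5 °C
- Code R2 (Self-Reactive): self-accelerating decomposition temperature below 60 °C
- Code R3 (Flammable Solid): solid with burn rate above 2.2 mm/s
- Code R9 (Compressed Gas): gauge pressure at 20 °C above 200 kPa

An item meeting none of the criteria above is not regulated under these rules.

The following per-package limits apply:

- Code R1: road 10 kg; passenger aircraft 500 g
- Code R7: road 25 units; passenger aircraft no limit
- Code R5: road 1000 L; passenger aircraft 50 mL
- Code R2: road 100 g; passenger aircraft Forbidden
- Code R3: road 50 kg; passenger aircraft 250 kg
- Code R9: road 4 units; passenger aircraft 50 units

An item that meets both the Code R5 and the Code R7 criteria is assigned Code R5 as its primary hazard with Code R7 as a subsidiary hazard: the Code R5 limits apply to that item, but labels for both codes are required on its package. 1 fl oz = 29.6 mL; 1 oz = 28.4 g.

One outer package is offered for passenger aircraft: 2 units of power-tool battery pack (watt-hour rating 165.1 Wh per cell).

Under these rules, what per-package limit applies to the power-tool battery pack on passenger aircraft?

no limit

With watt-hour rating 165.1 Wh per cell (> 100 Wh per cell), the power-tool battery pack falls in Code R7.
The passenger aircraft limit for Code R7 is no limit.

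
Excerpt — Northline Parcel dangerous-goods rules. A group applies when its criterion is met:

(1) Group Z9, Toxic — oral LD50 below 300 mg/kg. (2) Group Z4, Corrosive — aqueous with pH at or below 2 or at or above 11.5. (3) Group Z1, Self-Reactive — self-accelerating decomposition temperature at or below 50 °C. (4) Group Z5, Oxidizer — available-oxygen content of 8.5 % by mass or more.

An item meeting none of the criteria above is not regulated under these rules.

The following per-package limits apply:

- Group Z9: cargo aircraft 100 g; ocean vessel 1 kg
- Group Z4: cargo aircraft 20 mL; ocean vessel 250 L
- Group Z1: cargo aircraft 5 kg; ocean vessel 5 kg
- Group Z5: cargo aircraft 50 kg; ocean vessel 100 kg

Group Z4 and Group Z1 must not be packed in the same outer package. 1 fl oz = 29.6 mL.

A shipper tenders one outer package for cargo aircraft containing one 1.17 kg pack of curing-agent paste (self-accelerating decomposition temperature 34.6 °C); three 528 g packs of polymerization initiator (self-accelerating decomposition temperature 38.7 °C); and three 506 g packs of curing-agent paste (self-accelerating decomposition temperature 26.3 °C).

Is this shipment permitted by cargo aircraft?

Yes

The curing-agent paste has self-accelerating decomposition temperature 34.6 °C, which is ≤ 50 °C, so it is Group Z1 (Self-Reactive).
The polymerization initiator has self-accelerating decomposition temperature 38.7 °C, which is ≤ 50 °C, so it is Group Z1 (Self-Reactive).
Self-accelerating decomposition temperature 26.3 °C meets the Group Z1 criterion (Self-Reactive), so the curing-agent paste is Group Z1.
Total Group Z1: 1.17 kg + (three 528 g packs = 1.584 kg) + (three 506 g packs = 1.518 kg) = 4.272 kg.
That is within the Group Z1 cargo aircraft limit of 5 kg.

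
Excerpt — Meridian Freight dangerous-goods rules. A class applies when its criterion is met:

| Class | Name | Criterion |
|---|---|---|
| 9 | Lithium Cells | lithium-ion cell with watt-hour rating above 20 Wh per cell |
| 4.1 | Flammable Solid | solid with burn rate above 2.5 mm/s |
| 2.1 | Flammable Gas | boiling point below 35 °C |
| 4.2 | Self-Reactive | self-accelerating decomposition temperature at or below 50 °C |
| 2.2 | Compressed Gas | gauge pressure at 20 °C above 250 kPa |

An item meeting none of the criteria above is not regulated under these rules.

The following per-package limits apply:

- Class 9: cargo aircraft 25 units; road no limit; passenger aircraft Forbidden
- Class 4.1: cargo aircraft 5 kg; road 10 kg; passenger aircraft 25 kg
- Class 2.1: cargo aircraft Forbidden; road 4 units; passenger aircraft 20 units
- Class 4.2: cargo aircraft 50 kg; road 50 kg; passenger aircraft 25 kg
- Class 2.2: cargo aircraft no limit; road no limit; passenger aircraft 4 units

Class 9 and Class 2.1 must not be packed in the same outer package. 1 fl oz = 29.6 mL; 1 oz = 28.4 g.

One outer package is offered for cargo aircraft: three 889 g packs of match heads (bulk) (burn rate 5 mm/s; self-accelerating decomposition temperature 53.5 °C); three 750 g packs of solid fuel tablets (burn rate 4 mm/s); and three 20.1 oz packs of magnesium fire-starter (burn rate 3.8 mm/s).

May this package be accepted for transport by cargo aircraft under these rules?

Match heads (bulk): burn rate 5 mm/s > 2.5 mm/s → Class 4.1 (Flammable Solid).
With burn rate 4 mm/s (> 2.5 mm/s), the solid fuel tablets fall in Class 4.1.
Magnesium fire-starter: burn rate 3.8 mm/s > 2.5 mm/s → Class 4.1 (Flammable Solid).
Total Class 4.1: (three 889 g packs = 2.667 kg) + (three 750 g packs = 2.25 kg) + (three 20.1 oz packs = 1712.52 g) = 6629.52 g.
That exceeds the Class 4.1 cargo aircraft limit of 5 kg.

No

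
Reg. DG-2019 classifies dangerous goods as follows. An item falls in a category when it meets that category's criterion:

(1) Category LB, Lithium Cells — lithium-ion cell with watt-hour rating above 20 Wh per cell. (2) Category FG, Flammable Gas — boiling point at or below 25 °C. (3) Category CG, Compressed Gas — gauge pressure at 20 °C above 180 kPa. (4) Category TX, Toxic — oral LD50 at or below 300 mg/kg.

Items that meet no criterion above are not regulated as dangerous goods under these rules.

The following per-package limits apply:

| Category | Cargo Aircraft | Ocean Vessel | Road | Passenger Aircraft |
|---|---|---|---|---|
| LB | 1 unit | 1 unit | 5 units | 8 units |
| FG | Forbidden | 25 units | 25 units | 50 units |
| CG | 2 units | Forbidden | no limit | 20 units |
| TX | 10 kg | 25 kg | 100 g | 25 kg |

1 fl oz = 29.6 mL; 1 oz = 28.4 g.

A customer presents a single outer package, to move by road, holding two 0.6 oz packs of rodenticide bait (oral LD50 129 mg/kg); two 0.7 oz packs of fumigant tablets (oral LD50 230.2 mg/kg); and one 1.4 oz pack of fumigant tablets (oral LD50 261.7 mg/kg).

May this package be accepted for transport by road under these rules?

No

Oral LD50 129 mg/kg meets the Category TX criterion (Toxic), so the rodenticide bait is Category TX.
The fumigant tablets have oral LD50 230.2 mg/kg, which is ≤ 300 mg/kg, so they are Category TX (Toxic).
Fumigant tablets: oral LD50 261.7 mg/kg ≤ 300 mg/kg → Category TX (Toxic).
Total Category TX: (two 0.6 oz packs = 34.08 g) + (two 0.7 oz packs = 39.76 g) + (one 1.4 oz pack = 39.76 g) = 113.6 g.
113.6 g exceeds the road limit of 100 g for Category TX.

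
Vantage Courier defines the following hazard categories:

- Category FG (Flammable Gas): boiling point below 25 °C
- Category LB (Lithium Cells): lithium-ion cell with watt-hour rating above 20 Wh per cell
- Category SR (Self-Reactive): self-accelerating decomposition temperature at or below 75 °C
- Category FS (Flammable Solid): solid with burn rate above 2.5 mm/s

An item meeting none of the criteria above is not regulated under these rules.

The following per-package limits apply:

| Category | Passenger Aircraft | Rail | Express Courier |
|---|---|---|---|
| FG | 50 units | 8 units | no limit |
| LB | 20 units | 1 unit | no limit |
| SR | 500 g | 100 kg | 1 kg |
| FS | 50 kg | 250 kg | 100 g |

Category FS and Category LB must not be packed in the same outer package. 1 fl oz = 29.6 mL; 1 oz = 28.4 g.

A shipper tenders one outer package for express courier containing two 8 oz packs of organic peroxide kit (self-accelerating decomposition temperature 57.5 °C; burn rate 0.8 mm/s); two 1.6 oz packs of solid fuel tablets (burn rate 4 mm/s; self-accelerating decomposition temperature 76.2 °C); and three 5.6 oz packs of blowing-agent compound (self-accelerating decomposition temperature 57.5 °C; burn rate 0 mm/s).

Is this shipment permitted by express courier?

The organic peroxide kit has self-accelerating decomposition temperature 57.5 °C, which is ≤ 75 °C, so it is Category SR (Self-Reactive).
With burn rate 4 mm/s (> 2.5 mm/s), the solid fuel tablets fall in Category FS.
With self-accelerating decomposition temperature 57.5 °C (≤ 75 °C), the blowing-agent compound falls in Category SR.
Total Category SR: (two 8 oz packs = 454.4 g) + (three 5.6 oz packs = 477.12 g) = 931.52 g.
That is within the Category SR express courier limit of 1 kg.
Category FS quantity: two 1.6 oz packs = 90.88 g.
90.88 g is within the express courier limit of 100 g for Category FS.
The segregation rule (Category FS with Category LB) does not apply to Category SR with Category FS.
Every hazard category is within its express courier limit and no segregation rule is violated.

Yes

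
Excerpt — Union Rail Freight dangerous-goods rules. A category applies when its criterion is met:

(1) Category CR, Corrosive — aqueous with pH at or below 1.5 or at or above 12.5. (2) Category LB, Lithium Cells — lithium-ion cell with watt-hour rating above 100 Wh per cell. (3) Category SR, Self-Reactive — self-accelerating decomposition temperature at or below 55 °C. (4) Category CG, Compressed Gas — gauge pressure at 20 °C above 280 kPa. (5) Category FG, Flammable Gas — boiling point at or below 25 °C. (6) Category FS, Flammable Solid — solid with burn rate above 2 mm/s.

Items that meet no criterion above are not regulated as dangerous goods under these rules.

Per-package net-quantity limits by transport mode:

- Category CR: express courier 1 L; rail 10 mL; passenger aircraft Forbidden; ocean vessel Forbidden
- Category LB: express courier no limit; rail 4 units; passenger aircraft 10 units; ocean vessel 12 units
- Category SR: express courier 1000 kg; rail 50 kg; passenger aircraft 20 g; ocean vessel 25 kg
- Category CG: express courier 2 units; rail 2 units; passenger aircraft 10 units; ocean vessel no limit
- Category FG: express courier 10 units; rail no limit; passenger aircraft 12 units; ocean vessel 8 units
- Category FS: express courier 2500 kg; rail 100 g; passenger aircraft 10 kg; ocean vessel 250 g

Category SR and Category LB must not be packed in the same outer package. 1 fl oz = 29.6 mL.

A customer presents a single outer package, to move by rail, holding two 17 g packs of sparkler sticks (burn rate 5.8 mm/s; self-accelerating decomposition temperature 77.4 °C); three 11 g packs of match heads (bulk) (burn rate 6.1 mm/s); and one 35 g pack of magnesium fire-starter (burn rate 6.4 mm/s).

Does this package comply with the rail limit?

No

With burn rate 5.8 mm/s (> 2 mm/s), the sparkler sticks fall in Category FS.
The match heads (bulk) have burn rate 6.1 mm/s, which is > 2 mm/s, so they are Category FS (Flammable Solid).
With burn rate 6.4 mm/s (> 2 mm/s), the magnesium fire-starter falls in Category FS.
Total Category FS: (two 17 g packs = 34 g) + (three 11 g packs = 33 g) + 35 g = 102 g.
102 g > 100 g (rail limit, Category FS) — over the limit.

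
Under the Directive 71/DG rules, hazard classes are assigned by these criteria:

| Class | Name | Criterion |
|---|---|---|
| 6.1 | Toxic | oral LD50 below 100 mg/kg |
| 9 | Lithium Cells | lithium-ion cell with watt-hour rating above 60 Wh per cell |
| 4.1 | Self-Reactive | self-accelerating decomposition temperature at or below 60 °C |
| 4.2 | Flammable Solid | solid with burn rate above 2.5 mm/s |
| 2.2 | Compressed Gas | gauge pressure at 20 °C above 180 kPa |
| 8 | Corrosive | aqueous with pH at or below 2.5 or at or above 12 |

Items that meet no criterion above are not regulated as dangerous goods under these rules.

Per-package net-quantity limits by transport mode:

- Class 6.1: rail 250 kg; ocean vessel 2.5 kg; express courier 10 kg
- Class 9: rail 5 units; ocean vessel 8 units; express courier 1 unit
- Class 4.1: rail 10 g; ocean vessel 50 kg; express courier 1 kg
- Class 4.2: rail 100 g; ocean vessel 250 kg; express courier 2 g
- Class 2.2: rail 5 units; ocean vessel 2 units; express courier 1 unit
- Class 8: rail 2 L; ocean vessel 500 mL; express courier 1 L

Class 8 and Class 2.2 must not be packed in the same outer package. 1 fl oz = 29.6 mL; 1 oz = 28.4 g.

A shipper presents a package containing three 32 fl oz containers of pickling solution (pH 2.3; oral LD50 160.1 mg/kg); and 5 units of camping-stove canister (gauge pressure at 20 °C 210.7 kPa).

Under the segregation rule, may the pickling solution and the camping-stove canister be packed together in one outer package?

Pickling solution: pH 2.3 ≤ 2.5 → Class 8 (Corrosive).
The camping-stove canister has gauge pressure at 20 °C 210.7 kPa, which is > 180 kPa, so it is Class 2.2 (Compressed Gas).
Class 8 and Class 2.2 may not share an outer package.

No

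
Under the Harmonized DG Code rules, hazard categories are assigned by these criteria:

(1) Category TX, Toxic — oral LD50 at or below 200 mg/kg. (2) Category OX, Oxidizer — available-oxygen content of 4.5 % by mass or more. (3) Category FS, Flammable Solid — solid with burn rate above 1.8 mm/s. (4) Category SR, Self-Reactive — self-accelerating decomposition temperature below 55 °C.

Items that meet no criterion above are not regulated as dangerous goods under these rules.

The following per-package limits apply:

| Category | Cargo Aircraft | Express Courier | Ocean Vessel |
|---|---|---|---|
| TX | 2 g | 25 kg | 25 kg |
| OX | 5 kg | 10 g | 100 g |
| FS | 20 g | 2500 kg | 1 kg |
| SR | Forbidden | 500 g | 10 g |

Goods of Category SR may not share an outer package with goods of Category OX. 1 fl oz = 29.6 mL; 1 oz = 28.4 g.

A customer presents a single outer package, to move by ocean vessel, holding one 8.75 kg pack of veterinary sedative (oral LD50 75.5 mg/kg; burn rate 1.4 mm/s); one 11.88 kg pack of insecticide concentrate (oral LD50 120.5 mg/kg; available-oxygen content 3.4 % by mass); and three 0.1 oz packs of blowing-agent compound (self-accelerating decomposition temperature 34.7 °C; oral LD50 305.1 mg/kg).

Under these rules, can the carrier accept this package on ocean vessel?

Oral LD50 75.5 mg/kg meets the Category TX criterion (Toxic), so the veterinary sedative is Category TX.
The insecticide concentrate has oral LD50 120.5 mg/kg, which is ≤ 200 mg/kg, so it is Category TX (Toxic).
The blowing-agent compound has self-accelerating decomposition temperature 34.7 °C, which is < 55 °C, so it is Category SR (Self-Reactive).
Category SR quantity: three 0.1 oz packs = 8.52 g.
8.52 g is within the ocean vessel limit of 10 g for Category SR.
Category TX net quantity: 8.75 kg + 11.88 kg = 20.63 kg.
That is within the Category TX ocean vessel limit of 25 kg.
The segregation rule (Category SR with Category OX) does not apply to Category SR with Category TX.
Every hazard category is within its ocean vessel limit and no segregation rule is violated.

Yes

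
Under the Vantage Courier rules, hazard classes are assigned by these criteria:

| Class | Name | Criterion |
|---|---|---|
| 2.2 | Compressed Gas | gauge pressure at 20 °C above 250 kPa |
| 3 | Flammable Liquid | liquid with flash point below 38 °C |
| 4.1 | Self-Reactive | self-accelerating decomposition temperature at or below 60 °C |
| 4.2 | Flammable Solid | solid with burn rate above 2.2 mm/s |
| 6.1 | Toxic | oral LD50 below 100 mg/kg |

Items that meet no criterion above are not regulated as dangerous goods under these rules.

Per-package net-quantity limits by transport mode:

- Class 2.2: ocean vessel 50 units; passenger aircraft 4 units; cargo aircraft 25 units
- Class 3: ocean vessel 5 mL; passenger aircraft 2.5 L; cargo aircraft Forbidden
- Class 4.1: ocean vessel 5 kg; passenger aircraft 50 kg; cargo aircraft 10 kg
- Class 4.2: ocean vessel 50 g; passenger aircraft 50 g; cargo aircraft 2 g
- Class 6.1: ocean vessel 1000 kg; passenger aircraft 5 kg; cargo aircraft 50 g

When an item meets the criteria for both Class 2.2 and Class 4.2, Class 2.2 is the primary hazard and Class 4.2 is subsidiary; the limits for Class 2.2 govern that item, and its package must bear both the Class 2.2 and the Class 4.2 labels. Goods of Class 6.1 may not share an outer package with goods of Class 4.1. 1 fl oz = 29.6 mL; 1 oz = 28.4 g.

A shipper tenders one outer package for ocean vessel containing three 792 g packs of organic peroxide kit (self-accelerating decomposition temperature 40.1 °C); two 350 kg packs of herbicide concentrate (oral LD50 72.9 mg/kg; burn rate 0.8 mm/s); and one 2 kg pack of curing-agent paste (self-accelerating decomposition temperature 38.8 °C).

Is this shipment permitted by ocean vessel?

No

The organic peroxide kit has self-accelerating decomposition temperature 40.1 °C, which is ≤ 60 °C, so it is Class 4.1 (Self-Reactive).
With oral LD50 72.9 mg/kg (< 100 mg/kg), the herbicide concentrate falls in Class 6.1.
Curing-agent paste: self-accelerating decomposition temperature 38.8 °C ≤ 60 °C → Class 4.1 (Self-Reactive).
Class 6.1 quantity: two 350 kg packs = 700 kg.
700 kg ≤ 1000 kg (ocean vessel limit, Class 6.1) — within limit.
Total Class 4.1: (three 792 g packs = 2.376 kg) + 2 kg = 4.376 kg.
4.376 kg is within the ocean vessel limit of 5 kg for Class 4.1.
Class 6.1 and Class 4.1 may not share an outer package.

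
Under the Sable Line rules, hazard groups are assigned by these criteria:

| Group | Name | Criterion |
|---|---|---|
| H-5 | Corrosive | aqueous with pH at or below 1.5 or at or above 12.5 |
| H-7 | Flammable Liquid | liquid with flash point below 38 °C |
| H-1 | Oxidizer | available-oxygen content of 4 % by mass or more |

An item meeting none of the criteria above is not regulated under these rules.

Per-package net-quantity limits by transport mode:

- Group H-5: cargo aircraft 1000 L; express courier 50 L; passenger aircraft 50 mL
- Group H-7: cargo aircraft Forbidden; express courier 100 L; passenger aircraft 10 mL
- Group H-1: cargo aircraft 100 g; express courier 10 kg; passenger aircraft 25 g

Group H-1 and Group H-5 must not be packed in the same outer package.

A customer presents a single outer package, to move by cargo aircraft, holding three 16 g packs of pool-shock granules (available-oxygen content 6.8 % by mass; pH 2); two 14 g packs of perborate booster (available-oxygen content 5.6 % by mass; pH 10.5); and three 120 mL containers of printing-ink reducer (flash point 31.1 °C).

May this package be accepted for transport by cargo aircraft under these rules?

No

Available-oxygen content 6.8 % by mass meets the Group H-1 criterion (Oxidizer), so the pool-shock granules are Group H-1.
Available-oxygen content 5.6 % by mass meets the Group H-1 criterion (Oxidizer), so the perborate booster is Group H-1.
Flash point 31.1 °C meets the Group H-7 criterion (Flammable Liquid), so the printing-ink reducer is Group H-7.
Group H-7 quantity: three 120 mL containers = 360 mL.
By cargo aircraft, Group H-7 is Forbidden regardless of quantity.
Total Group H-1: (three 16 g packs = 48 g) + (two 14 g packs = 28 g) = 76 g.
76 g ≤ 100 g (cargo aircraft limit, Group H-1) — within limit.
The segregation rule (Group H-1 with Group H-5) does not apply to Group H-7 with Group H-1.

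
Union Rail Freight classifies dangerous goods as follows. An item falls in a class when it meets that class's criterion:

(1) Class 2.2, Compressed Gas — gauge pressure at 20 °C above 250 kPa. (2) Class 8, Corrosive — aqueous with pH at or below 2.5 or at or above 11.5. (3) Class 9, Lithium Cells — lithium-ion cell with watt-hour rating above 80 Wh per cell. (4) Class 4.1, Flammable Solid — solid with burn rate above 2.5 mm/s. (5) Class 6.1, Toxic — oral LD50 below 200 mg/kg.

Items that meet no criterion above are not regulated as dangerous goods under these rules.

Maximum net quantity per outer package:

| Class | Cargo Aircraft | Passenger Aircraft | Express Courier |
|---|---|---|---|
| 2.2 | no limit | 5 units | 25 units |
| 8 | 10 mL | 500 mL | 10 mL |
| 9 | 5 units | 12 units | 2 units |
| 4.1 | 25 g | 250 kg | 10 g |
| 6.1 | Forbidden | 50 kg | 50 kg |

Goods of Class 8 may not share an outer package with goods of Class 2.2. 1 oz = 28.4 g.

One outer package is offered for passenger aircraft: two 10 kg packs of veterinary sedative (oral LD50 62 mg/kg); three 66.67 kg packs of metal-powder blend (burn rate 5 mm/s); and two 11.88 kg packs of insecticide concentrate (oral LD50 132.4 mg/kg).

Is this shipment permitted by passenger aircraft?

Yes

Veterinary sedative: oral LD50 62 mg/kg < 200 mg/kg → Class 6.1 (Toxic).
The metal-powder blend has burn rate 5 mm/s, which is > 2.5 mm/s, so it is Class 4.1 (Flammable Solid).
Insecticide concentrate: oral LD50 132.4 mg/kg < 200 mg/kg → Class 6.1 (Toxic).
Total Class 6.1: (two 10 kg packs = 20 kg) + (two 11.88 kg packs = 23.76 kg) = 43.76 kg.
43.76 kg ≤ 50 kg (passenger aircraft limit, Class 6.1) — within limit.
Class 4.1 quantity: three 66.67 kg packs = 200.01 kg.
200.01 kg ≤ 250 kg (passenger aircraft limit, Class 4.1) — within limit.
The segregation rule (Class 8 with Class 2.2) does not apply to Class 6.1 with Class 4.1.
Every hazard class is within its passenger aircraft limit and no segregation rule is violated.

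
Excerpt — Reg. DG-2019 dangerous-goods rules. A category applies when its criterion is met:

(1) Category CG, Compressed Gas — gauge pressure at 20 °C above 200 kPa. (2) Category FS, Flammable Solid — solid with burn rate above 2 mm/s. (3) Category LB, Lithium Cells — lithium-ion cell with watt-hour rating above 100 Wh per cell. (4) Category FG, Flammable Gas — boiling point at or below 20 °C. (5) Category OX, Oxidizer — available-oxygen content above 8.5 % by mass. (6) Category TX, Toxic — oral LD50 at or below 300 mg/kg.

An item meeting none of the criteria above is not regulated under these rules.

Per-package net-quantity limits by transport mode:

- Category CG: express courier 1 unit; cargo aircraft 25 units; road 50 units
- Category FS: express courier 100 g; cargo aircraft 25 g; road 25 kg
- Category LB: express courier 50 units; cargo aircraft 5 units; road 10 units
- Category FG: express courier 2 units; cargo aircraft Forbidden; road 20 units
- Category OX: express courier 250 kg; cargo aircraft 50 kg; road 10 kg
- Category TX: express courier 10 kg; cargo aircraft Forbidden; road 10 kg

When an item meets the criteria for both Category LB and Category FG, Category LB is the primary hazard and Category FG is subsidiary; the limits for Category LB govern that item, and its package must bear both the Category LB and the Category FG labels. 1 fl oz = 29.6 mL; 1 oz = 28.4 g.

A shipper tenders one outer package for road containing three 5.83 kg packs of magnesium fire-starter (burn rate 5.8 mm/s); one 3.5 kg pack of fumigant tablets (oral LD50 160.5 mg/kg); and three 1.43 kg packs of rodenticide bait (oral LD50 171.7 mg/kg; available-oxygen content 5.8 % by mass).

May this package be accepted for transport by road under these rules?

The magnesium fire-starter has burn rate 5.8 mm/s, which is > 2 mm/s, so it is Category FS (Flammable Solid).
Oral LD50 160.5 mg/kg meets the Category TX criterion (Toxic), so the fumigant tablets are Category TX.
Oral LD50 171.7 mg/kg meets the Category TX criterion (Toxic), so the rodenticide bait is Category TX.
Total Category TX: 3.5 kg + (three 1.43 kg packs = 4.29 kg) = 7.79 kg.
7.79 kg is within the road limit of 10 kg for Category TX.
Category FS quantity: three 5.83 kg packs = 17.49 kg.
That is within the Category FS road limit of 25 kg.
Every hazard category is within its road limit and no segregation rule is violated.

Yes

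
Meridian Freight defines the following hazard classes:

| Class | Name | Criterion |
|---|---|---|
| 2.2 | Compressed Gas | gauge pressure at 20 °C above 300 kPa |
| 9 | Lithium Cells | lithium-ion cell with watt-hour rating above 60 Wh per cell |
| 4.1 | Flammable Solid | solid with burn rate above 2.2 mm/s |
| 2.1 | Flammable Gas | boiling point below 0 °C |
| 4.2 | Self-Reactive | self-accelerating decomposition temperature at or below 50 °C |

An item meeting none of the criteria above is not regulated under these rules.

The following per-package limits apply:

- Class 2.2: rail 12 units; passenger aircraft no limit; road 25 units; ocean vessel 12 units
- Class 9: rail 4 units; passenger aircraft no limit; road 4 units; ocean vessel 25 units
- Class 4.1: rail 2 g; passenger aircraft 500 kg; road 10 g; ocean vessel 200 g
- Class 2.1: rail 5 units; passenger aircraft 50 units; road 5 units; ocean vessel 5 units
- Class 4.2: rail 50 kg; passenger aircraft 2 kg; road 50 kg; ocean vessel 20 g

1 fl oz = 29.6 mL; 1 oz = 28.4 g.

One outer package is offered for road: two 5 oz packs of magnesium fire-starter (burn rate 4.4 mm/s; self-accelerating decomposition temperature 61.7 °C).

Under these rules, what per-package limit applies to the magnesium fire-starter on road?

10 g

With burn rate 4.4 mm/s (> 2.2 mm/s), the magnesium fire-starter falls in Class 4.1.
The road limit for Class 4.1 is 10 g.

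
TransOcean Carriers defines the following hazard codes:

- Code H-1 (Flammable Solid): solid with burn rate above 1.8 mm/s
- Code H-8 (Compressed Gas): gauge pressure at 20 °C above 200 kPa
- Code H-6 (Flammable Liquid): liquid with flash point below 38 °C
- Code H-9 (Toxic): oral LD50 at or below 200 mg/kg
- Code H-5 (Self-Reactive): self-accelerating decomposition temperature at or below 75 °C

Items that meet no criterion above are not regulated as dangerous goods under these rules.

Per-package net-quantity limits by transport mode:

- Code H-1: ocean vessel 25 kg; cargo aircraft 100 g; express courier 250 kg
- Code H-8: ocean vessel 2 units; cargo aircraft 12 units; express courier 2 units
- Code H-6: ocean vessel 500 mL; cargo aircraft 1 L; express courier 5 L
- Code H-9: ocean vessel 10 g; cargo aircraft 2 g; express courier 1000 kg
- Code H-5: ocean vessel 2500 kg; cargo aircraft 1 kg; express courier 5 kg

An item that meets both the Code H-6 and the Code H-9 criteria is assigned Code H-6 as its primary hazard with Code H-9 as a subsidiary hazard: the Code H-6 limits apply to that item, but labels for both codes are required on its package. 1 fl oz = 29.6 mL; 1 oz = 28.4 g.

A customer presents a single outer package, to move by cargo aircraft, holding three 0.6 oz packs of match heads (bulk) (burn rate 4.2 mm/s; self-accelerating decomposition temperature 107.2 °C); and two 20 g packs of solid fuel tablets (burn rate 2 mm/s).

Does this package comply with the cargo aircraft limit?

The match heads (bulk) have burn rate 4.2 mm/s, which is > 1.8 mm/s, so they are Code H-1 (Flammable Solid).
The solid fuel tablets have burn rate 2 mm/s, which is > 1.8 mm/s, so they are Code H-1 (Flammable Solid).
Code H-1 net quantity: (three 0.6 oz packs = 51.12 g) + (two 20 g packs = 40 g) = 91.12 g.
91.12 g ≤ 100 g (cargo aircraft limit, Code H-1) — within limit.

Yes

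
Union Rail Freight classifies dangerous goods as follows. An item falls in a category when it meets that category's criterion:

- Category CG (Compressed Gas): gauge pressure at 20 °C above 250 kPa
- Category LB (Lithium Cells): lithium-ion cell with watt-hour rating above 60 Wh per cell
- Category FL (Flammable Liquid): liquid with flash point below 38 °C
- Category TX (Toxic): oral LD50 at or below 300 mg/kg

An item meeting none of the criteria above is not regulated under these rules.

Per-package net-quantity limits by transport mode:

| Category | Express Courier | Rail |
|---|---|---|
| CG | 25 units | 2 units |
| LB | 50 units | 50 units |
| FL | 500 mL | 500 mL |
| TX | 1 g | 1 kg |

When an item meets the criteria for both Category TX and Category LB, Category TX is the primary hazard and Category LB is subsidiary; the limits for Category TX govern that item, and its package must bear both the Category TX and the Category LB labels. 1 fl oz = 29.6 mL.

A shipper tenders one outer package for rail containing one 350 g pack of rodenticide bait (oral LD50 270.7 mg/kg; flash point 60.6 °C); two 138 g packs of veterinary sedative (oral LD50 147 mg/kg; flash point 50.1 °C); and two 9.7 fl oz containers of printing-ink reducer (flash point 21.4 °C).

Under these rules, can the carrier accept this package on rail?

No

The rodenticide bait has oral LD50 270.7 mg/kg, which is ≤ 300 mg/kg, so it is Category TX (Toxic).
Oral LD50 147 mg/kg meets the Category TX criterion (Toxic), so the veterinary sedative is Category TX.
With flash point 21.4 °C (< 38 °C), the printing-ink reducer falls in Category FL.
Category FL quantity: two 9.7 fl oz containers = 574.24 mL.
That exceeds the Category FL rail limit of 500 mL.
Total Category TX: 350 g + (two 138 g packs = 276 g) = 626 g.
626 g is within the rail limit of 1 kg for Category TX.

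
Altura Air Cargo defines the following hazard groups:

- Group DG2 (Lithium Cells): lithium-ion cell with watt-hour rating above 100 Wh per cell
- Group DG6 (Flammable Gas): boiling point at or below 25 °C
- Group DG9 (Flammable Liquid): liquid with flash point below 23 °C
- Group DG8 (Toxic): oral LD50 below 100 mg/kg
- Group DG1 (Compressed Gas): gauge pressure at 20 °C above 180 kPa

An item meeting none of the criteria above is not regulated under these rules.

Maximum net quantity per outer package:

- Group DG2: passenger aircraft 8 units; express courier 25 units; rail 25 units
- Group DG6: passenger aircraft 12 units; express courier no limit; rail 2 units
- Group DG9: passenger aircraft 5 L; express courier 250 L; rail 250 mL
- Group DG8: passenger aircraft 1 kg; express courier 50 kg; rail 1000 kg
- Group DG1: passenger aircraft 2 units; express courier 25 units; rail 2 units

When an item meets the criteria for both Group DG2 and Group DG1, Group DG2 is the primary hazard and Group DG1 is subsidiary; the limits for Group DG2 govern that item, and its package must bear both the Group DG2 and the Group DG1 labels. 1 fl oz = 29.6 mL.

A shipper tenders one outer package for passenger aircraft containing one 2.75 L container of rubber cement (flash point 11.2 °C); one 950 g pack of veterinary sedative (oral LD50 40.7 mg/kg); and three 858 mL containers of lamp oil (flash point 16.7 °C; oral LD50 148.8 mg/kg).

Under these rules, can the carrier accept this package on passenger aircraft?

Rubber cement: flash point 11.2 °C < 23 °C → Group DG9 (Flammable Liquid).
Veterinary sedative: oral LD50 40.7 mg/kg < 100 mg/kg → Group DG8 (Toxic).
Lamp oil: flash point 16.7 °C < 23 °C → Group DG9 (Flammable Liquid).
Total Group DG9: 2.75 L + (three 858 mL containers = 2.574 L) = 5.324 L.
5.324 L exceeds the passenger aircraft limit of 5 L for Group DG9.
Group DG8 quantity: 950 g.
950 g is within the passenger aircraft limit of 1 kg for Group DG8.

No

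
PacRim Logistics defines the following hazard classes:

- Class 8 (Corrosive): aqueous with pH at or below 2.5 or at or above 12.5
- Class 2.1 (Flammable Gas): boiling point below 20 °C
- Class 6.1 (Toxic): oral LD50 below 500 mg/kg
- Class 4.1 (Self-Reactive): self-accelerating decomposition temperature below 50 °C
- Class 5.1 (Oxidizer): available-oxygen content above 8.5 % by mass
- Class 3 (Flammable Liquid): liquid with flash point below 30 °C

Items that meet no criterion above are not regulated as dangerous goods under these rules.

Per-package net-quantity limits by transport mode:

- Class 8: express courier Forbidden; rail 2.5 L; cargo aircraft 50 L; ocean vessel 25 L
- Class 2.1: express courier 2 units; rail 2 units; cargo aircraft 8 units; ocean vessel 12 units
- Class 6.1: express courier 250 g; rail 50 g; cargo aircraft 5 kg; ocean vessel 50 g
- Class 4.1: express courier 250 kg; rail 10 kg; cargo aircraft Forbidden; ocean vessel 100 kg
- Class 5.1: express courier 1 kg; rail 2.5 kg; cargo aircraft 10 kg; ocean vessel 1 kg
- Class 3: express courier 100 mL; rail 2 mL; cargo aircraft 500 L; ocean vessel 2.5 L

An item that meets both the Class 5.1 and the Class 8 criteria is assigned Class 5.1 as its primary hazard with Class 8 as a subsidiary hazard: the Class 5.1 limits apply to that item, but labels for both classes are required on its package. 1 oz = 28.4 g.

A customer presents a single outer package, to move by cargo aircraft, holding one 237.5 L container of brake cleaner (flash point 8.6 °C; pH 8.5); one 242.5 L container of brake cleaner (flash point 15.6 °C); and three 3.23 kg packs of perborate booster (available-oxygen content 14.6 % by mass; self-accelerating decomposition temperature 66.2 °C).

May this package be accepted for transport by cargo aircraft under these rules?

Yes

Flash point 8.6 °C meets the Class 3 criterion (Flammable Liquid), so the brake cleaner is Class 3.
Brake cleaner: flash point 15.6 °C < 30 °C → Class 3 (Flammable Liquid).
Available-oxygen content 14.6 % by mass meets the Class 5.1 criterion (Oxidizer), so the perborate booster is Class 5.1.
Class 3 net quantity: 237.5 L + 242.5 L = 480 L.
480 L ≤ 500 L (cargo aircraft limit, Class 3) — within limit.
Class 5.1 quantity: three 3.23 kg packs = 9.69 kg.
9.69 kg is within the cargo aircraft limit of 10 kg for Class 5.1.
Every hazard class is within its cargo aircraft limit and no segregation rule is violated.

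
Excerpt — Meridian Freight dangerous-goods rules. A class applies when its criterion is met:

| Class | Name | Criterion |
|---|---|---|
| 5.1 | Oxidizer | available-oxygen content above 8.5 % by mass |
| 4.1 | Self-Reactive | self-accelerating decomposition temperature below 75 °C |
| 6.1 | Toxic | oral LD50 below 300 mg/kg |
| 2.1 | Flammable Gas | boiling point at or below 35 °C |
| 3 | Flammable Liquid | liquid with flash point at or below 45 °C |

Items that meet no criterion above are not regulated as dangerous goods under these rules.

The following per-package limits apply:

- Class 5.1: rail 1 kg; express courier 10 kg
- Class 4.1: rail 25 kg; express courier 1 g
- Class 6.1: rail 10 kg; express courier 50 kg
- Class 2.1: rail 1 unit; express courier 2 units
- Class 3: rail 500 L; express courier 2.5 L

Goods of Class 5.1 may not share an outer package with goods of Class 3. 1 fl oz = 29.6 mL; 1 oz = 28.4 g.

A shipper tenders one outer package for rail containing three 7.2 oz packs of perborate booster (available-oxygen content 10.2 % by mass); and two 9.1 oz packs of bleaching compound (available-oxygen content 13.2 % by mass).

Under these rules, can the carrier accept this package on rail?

The perborate booster has available-oxygen content 10.2 % by mass, which is > 8.5 % by mass, so it is Class 5.1 (Oxidizer).
With available-oxygen content 13.2 % by mass (> 8.5 % by mass), the bleaching compound falls in Class 5.1.
Class 5.1 net quantity: (three 7.2 oz packs = 613.44 g) + (two 9.1 oz packs = 516.88 g) = 1130.32 g.
1130.32 g exceeds the rail limit of 1 kg for Class 5.1.

No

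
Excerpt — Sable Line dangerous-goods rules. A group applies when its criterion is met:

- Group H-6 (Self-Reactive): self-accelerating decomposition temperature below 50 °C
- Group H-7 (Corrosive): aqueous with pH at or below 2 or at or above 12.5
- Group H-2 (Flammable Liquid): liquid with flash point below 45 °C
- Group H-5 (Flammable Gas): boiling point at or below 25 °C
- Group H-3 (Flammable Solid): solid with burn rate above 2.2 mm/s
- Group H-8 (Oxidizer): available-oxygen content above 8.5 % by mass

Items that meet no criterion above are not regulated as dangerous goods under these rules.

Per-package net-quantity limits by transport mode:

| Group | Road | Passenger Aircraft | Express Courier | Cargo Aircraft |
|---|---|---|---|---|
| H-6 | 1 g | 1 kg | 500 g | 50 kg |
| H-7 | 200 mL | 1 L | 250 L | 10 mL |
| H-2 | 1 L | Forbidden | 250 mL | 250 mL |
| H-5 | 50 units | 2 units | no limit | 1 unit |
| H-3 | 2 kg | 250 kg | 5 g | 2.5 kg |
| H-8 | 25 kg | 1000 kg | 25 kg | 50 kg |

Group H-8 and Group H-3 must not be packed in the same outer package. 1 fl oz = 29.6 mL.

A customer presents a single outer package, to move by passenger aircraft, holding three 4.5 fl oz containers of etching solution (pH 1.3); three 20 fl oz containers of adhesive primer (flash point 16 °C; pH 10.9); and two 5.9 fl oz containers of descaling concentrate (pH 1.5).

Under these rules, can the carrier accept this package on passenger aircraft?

No

pH 1.3 meets the Group H-7 criterion (Corrosive), so the etching solution is Group H-7.
With flash point 16 °C (< 45 °C), the adhesive primer falls in Group H-2.
Descaling concentrate: pH 1.5 ≤ 2 → Group H-7 (Corrosive).
Total Group H-7: (three 4.5 fl oz containers = 399.6 mL) + (two 5.9 fl oz containers = 349.28 mL) = 748.88 mL.
That is within the Group H-7 passenger aircraft limit of 1 L.
Group H-2 quantity: three 20 fl oz containers = 1.776 L.
Group H-2 is Forbidden by passenger aircraft.
The segregation rule (Group H-8 with Group H-3) does not apply to Group H-7 with Group H-2.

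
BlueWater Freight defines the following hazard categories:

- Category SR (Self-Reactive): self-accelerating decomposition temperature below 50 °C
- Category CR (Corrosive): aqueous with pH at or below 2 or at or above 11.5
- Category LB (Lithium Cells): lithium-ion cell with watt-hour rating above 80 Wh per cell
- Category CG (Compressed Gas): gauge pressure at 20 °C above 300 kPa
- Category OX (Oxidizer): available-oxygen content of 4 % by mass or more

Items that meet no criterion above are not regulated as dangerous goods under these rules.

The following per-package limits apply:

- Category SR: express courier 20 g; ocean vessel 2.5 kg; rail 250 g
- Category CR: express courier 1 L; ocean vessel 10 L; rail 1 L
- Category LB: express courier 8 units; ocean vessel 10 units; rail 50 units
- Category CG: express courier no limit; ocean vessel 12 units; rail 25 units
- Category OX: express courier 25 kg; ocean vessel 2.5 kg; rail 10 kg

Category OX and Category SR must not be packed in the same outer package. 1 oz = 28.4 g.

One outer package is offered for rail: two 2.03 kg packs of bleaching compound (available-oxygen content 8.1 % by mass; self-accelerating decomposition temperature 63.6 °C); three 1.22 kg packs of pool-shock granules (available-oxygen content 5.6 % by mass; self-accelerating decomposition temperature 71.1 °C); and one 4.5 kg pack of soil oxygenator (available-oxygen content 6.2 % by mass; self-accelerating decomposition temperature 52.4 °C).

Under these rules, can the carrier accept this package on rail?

No

The bleaching compound has available-oxygen content 8.1 % by mass, which is ≥ 4 % by mass, so it is Category OX (Oxidizer).
The pool-shock granules have available-oxygen content 5.6 % by mass, which is ≥ 4 % by mass, so they are Category OX (Oxidizer).
The soil oxygenator has available-oxygen content 6.2 % by mass, which is ≥ 4 % by mass, so it is Category OX (Oxidizer).
Total Category OX: (two 2.03 kg packs = 4.06 kg) + (three 1.22 kg packs = 3.66 kg) + 4.5 kg = 12.22 kg.
12.22 kg exceeds the rail limit of 10 kg for Category OX.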